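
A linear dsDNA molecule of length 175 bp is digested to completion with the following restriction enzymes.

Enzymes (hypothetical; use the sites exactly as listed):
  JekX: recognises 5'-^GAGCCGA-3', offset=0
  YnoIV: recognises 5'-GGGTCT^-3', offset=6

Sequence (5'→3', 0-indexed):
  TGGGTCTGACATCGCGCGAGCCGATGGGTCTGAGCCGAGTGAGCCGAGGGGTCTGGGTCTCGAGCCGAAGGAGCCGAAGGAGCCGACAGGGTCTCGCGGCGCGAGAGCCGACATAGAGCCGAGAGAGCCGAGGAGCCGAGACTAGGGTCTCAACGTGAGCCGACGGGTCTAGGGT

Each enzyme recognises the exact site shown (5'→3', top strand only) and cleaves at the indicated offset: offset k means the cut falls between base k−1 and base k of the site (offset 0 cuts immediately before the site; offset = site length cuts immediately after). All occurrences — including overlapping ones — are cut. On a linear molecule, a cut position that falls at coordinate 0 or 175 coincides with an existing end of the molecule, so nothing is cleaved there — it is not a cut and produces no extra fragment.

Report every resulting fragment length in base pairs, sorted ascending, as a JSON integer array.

Scan for sites:
  JekX GAGCCGA/0: at [17, 31, 40, 61, 70, 79, 104, 115, 124, 132, 156] ⇒ [17, 31, 40, 61, 70, 79, 104, 115, 124, 132, 156]
  YnoIV GGGTCT/6: at [1, 25, 48, 54, 88, 144, 164] ⇒ [7, 31, 54, 60, 94, 150, 170]

Pooled cuts: [7, 17, 31, 40, 54, 60, 61, 70, 79, 94, 104, 115, 124, 132, 150, 156, 170]

Fragments:
  [0,7): 7 bp
  [7,17): 10 bp
  [17,31): 14 bp
  [31,40): 9 bp
  [40,54): 14 bp
  [54,60): 6 bp
  [60,61): 1 bp
  [61,70): 9 bp
  [70,79): 9 bp
  [79,94): 15 bp
  [94,104): 10 bp
  [104,115): 11 bp
  [115,124): 9 bp
  [124,132): 8 bp
  [132,150): 18 bp
  [150,156): 6 bp
  [156,170): 14 bp
  [170,175): 5 bp

[1,5,6,6,7,8,9,9,9,9,10,10,11,14,14,14,15,18]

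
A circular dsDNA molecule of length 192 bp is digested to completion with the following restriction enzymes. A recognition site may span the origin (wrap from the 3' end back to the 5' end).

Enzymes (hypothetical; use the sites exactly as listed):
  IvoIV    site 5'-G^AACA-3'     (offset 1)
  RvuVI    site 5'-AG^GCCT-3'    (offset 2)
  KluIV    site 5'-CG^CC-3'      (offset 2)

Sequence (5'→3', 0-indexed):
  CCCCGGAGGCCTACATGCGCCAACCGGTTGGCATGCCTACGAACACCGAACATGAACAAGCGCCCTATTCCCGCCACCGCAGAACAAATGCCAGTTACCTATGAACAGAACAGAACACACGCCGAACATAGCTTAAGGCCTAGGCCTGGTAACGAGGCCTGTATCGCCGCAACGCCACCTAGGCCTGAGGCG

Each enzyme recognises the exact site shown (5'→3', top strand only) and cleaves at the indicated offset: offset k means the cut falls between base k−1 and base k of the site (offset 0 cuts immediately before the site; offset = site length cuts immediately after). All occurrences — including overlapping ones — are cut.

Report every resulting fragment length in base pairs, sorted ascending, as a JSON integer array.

[3,5,5,6,6,7,8,8,8,8,8,9,10,10,11,11,13,13,21,22]

Site scan:
  IvoIV (GAACA, off=1): starts [40, 47, 53, 81, 102, 107, 112, 123] → cuts [41, 48, 54, 82, 103, 108, 113, 124]
  RvuVI (AGGCCT, off=2): starts [6, 135, 141, 154, 180] → cuts [8, 137, 143, 156, 182]
  KluIV (CGCC, off=2): starts [17, 60, 71, 119, 164, 172, 190] → cuts [0, 19, 62, 73, 121, 166, 174]

All cut coordinates (distinct, sorted): [0, 8, 19, 41, 48, 54, 62, 73, 82, 103, 108, 113, 121, 124, 137, 143, 156, 166, 174, 182]

Fragments:
  0→8: 8 bp
  8→19: 11 bp
  19→41: 22 bp
  41→48: 7 bp
  48→54: 6 bp
  54→62: 8 bp
  62→73: 11 bp
  73→82: 9 bp
  82→103: 21 bp
  103→108: 5 bp
  108→113: 5 bp
  113→121: 8 bp
  121→124: 3 bp
  124→137: 13 bp
  137→143: 6 bp
  143→156: 13 bp
  156→166: 10 bp
  166→174: 8 bp
  174→182: 8 bp
  182→0 (wrap): 192-182+0 = 10 bp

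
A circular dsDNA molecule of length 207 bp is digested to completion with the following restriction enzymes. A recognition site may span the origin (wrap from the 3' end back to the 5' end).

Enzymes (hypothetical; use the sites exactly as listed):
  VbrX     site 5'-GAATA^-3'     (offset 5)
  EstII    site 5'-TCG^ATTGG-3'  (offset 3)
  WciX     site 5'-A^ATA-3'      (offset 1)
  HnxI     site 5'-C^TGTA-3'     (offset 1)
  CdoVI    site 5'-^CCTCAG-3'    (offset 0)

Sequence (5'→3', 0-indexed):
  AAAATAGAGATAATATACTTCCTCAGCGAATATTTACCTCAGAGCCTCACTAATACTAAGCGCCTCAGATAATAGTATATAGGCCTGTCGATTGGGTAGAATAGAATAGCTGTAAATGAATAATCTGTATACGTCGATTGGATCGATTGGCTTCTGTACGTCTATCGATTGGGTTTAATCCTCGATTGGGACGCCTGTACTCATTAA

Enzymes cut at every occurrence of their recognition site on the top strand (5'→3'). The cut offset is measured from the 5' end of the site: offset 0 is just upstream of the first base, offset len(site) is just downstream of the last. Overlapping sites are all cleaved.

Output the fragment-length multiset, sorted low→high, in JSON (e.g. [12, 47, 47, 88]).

[2,2,3,3,3,3,3,4,8,9,9,9,9,9,9,10,10,11,11,13,15,16,17,19]

Scan for sites:
  VbrX GAATA/5: at [27, 98, 103, 117] ⇒ [32, 103, 108, 122]
  EstII TCGATTGG/3: at [87, 133, 142, 164, 181] ⇒ [90, 136, 145, 167, 184]
  WciX AATA/1: at [2, 11, 28, 51, 70, 99, 104, 118] ⇒ [3, 12, 29, 52, 71, 100, 105, 119]
  HnxI CTGTA/1: at [109, 124, 153, 194] ⇒ [110, 125, 154, 195]
  CdoVI CCTCAG/0: at [20, 36, 62] ⇒ [20, 36, 62]

Pooled cuts: [3, 12, 20, 29, 32, 36, 52, 62, 71, 90, 100, 103, 105, 108, 110, 119, 122, 125, 136, 145, 154, 167, 184, 195]

Fragment lengths:
  3→12: 9 bp
  12→20: 8 bp
  20→29: 9 bp
  29→32: 3 bp
  32→36: 4 bp
  36→52: 16 bp
  52→62: 10 bp
  62→71: 9 bp
  71→90: 19 bp
  90→100: 10 bp
  100→103: 3 bp
  103→105: 2 bp
  105→108: 3 bp
  108→110: 2 bp
  110→119: 9 bp
  119→122: 3 bp
  122→125: 3 bp
  125→136: 11 bp
  136→145: 9 bp
  145→154: 9 bp
  154→167: 13 bp
  167→184: 17 bp
  184→195: 11 bp
  195→3 (wrap): 207-195+3 = 15 bp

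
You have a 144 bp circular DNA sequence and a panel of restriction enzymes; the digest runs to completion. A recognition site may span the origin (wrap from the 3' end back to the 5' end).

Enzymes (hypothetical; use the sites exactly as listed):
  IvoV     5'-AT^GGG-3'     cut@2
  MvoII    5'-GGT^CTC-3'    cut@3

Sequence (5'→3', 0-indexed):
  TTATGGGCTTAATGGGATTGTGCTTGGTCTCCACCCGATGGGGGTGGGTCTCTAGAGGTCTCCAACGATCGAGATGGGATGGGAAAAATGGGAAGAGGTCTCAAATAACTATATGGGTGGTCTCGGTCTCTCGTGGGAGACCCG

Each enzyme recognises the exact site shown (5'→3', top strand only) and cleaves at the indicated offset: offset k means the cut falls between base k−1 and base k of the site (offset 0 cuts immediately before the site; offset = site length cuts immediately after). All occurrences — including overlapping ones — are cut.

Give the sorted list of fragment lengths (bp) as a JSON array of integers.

Site scan:
  IvoV ATGGG/2: at [2, 11, 37, 73, 78, 87, 112] ⇒ [4, 13, 39, 75, 80, 89, 114]
  MvoII GGTCTC/3: at [25, 46, 56, 96, 118, 124] ⇒ [28, 49, 59, 99, 121, 127]

Pooled cuts: [4, 13, 28, 39, 49, 59, 75, 80, 89, 99, 114, 121, 127]

Fragments:
  4→13: 9 bp
  13→28: 15 bp
  28→39: 11 bp
  39→49: 10 bp
  49→59: 10 bp
  59→75: 16 bp
  75→80: 5 bp
  80→89: 9 bp
  89→99: 10 bp
  99→114: 15 bp
  114→121: 7 bp
  121→127: 6 bp
  127→4 (wrap): 144-127+4 = 21 bp

[5,6,7,9,9,10,10,10,11,15,15,16,21]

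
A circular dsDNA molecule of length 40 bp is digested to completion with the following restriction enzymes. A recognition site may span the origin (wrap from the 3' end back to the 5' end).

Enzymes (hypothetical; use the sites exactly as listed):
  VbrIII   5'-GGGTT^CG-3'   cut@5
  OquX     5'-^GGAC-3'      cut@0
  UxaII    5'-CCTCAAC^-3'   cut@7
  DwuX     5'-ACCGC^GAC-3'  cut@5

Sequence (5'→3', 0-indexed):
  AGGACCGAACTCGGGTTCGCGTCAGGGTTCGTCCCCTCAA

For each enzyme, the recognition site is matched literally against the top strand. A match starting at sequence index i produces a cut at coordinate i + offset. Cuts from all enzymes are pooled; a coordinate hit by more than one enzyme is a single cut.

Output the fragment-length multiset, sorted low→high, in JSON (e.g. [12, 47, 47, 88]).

Scan for sites:
  VbrIII (GGGTTCG, off=5): starts [12, 24] → cuts [17, 29]
  OquX (GGAC, off=0): starts [1] → cuts [1]
  UxaII (CCTCAAC, off=7): no sites
  DwuX (ACCGCGAC, off=5): no sites

All cut coordinates (distinct, sorted): [1, 17, 29]

Fragment lengths:
  1→17: 16 bp
  17→29: 12 bp
  29→1 (wrap): 40-29+1 = 12 bp

[12,12,16]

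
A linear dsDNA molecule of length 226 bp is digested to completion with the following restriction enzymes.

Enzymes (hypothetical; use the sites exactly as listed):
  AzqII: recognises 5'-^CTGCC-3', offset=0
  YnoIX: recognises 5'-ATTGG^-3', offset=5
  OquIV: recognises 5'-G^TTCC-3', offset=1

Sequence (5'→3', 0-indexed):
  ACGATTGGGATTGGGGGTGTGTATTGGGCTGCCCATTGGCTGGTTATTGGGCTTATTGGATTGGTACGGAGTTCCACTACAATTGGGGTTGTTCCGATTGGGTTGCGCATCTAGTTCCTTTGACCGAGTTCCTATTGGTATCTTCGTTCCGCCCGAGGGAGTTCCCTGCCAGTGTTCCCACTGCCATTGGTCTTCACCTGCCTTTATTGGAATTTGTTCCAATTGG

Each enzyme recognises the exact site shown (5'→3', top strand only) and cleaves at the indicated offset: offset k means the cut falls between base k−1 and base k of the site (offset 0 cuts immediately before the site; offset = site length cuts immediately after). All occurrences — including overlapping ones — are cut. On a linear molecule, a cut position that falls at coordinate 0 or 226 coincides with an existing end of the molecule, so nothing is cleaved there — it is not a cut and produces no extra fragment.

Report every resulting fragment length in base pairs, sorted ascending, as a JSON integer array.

[1,4,5,5,6,6,6,7,7,8,8,9,9,10,10,10,10,11,11,13,13,13,14,15,15]

Site scan:
  AzqII (CTGCC, off=0): starts [28, 165, 180, 197] → cuts [28, 165, 180, 197]
  YnoIX (ATTGG, off=5): starts [3, 9, 22, 34, 45, 54, 59, 81, 96, 133, 185, 205, 221] → cuts [8, 14, 27, 39, 50, 59, 64, 86, 101, 138, 190, 210] (position 226 is a terminus of the linear molecule — no cut)
  OquIV (GTTCC, off=1): starts [70, 90, 113, 127, 145, 160, 173, 215] → cuts [71, 91, 114, 128, 146, 161, 174, 216]

Pooled cuts: [8, 14, 27, 28, 39, 50, 59, 64, 71, 86, 91, 101, 114, 128, 138, 146, 161, 165, 174, 180, 190, 197, 210, 216]

Fragment lengths:
  [0,8): 8 bp
  [8,14): 6 bp
  [14,27): 13 bp
  [27,28): 1 bp
  [28,39): 11 bp
  [39,50): 11 bp
  [50,59): 9 bp
  [59,64): 5 bp
  [64,71): 7 bp
  [71,86): 15 bp
  [86,91): 5 bp
  [91,101): 10 bp
  [101,114): 13 bp
  [114,128): 14 bp
  [128,138): 10 bp
  [138,146): 8 bp
  [146,161): 15 bp
  [161,165): 4 bp
  [165,174): 9 bp
  [174,180): 6 bp
  [180,190): 10 bp
  [190,197): 7 bp
  [197,210): 13 bp
  [210,216): 6 bp
  [216,226): 10 bp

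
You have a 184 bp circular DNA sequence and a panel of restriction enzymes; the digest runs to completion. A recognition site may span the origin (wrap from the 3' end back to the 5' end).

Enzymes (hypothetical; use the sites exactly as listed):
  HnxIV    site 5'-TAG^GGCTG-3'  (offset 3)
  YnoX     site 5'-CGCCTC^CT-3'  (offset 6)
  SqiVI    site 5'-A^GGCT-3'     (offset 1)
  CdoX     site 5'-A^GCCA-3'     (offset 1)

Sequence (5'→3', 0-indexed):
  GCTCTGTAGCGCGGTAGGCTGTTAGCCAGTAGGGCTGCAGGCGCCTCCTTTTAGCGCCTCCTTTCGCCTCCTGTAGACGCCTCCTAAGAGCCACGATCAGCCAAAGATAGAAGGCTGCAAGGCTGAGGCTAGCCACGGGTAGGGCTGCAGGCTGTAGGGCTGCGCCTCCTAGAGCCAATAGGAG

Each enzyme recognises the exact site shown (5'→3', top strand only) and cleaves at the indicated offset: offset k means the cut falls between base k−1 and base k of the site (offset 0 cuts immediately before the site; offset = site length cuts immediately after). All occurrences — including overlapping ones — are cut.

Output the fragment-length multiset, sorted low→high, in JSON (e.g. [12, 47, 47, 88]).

[5,5,6,6,7,8,8,8,8,10,10,10,11,11,13,13,13,15,17]

Site scan:
  HnxIV TAGGGCTG/3: at [29, 139, 154] ⇒ [32, 142, 157]
  YnoX CGCCTCCT/6: at [41, 54, 64, 77, 162] ⇒ [47, 60, 70, 83, 168]
  SqiVI AGGCT/1: at [15, 111, 119, 125, 148, 182] ⇒ [16, 112, 120, 126, 149, 183]
  CdoX AGCCA/1: at [23, 88, 98, 130, 172] ⇒ [24, 89, 99, 131, 173]

All cut coordinates (distinct, sorted): [16, 24, 32, 47, 60, 70, 83, 89, 99, 112, 120, 126, 131, 142, 149, 157, 168, 173, 183]

Fragment lengths:
  16→24: 8 bp
  24→32: 8 bp
  32→47: 15 bp
  47→60: 13 bp
  60→70: 10 bp
  70→83: 13 bp
  83→89: 6 bp
  89→99: 10 bp
  99→112: 13 bp
  112→120: 8 bp
  120→126: 6 bp
  126→131: 5 bp
  131→142: 11 bp
  142→149: 7 bp
  149→157: 8 bp
  157→168: 11 bp
  168→173: 5 bp
  173→183: 10 bp
  183→16 (wrap): 184-183+16 = 17 bp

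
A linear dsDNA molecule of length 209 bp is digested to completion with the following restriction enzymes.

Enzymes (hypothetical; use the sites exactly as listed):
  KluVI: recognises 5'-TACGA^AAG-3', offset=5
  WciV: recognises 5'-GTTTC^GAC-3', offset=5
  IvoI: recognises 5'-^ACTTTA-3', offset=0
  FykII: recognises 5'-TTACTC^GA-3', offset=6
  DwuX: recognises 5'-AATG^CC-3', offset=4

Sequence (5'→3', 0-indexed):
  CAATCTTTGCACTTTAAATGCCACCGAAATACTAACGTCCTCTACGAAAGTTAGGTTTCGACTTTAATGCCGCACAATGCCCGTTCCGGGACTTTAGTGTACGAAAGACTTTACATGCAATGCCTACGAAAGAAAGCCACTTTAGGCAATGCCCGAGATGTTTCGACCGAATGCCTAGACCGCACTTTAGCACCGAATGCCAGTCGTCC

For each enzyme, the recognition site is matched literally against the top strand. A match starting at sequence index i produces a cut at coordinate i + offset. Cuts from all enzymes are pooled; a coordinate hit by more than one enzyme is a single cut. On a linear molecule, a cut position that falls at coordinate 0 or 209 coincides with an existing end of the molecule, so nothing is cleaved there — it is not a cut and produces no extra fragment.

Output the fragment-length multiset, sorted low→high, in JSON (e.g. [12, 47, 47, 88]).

Site scan:
  KluVI TACGAAAG/5: at [42, 99, 124] ⇒ [47, 104, 129]
  WciV GTTTCGAC/5: at [54, 159] ⇒ [59, 164]
  IvoI ACTTTA/0: at [10, 60, 90, 107, 138, 183] ⇒ [10, 60, 90, 107, 138, 183]
  FykII (TTACTCGA, off=6): no sites
  DwuX AATGCC/4: at [16, 65, 75, 118, 147, 169, 195] ⇒ [20, 69, 79, 122, 151, 173, 199]

All cut coordinates (distinct, sorted): [10, 20, 47, 59, 60, 69, 79, 90, 104, 107, 122, 129, 138, 151, 164, 173, 183, 199]

Fragment lengths:
  [0,10): 10 bp
  [10,20): 10 bp
  [20,47): 27 bp
  [47,59): 12 bp
  [59,60): 1 bp
  [60,69): 9 bp
  [69,79): 10 bp
  [79,90): 11 bp
  [90,104): 14 bp
  [104,107): 3 bp
  [107,122): 15 bp
  [122,129): 7 bp
  [129,138): 9 bp
  [138,151): 13 bp
  [151,164): 13 bp
  [164,173): 9 bp
  [173,183): 10 bp
  [183,199): 16 bp
  [199,209): 10 bp

[1,3,7,9,9,9,10,10,10,10,10,11,12,13,13,14,15,16,27]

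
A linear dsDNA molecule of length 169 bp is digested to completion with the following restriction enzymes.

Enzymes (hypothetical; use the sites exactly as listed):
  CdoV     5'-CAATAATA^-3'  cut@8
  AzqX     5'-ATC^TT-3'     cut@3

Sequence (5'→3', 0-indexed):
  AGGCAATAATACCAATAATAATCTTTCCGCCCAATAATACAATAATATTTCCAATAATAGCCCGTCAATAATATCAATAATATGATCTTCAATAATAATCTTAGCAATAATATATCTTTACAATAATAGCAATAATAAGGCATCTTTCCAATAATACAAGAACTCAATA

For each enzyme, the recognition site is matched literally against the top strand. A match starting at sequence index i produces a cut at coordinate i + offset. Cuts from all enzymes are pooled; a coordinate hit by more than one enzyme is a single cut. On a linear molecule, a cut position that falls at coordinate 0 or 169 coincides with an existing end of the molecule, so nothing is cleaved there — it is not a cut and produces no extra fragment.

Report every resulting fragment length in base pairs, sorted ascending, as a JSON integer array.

[3,3,4,5,7,8,9,9,9,10,11,12,12,12,12,13,14,16]

Per-enzyme occurrences:
  CdoV (CAATAATA, off=8): starts [3, 12, 31, 39, 51, 65, 74, 89, 104, 120, 129, 148] → cuts [11, 20, 39, 47, 59, 73, 82, 97, 112, 128, 137, 156]
  AzqX (ATCTT, off=3): starts [20, 84, 97, 113, 141] → cuts [23, 87, 100, 116, 144]

All cut coordinates (distinct, sorted): [11, 20, 23, 39, 47, 59, 73, 82, 87, 97, 100, 112, 116, 128, 137, 144, 156]

Fragments:
  [0,11): 11 bp
  [11,20): 9 bp
  [20,23): 3 bp
  [23,39): 16 bp
  [39,47): 8 bp
  [47,59): 12 bp
  [59,73): 14 bp
  [73,82): 9 bp
  [82,87): 5 bp
  [87,97): 10 bp
  [97,100): 3 bp
  [100,112): 12 bp
  [112,116): 4 bp
  [116,128): 12 bp
  [128,137): 9 bp
  [137,144): 7 bp
  [144,156): 12 bp
  [156,169): 13 bp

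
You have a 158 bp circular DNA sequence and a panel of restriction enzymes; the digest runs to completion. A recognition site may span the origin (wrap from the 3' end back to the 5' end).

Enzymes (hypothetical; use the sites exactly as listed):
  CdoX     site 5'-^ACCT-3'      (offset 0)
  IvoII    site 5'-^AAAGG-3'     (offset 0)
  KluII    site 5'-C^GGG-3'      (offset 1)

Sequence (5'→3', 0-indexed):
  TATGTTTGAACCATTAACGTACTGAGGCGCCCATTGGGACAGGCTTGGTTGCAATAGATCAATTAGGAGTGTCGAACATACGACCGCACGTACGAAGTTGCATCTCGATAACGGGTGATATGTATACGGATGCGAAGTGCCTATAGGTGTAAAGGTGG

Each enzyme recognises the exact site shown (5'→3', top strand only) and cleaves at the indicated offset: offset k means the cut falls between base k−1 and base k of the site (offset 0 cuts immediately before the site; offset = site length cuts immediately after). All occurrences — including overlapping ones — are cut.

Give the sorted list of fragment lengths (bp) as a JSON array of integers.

[38,120]

Per-enzyme occurrences:
  CdoX (ACCT, off=0): no sites
  IvoII AAAGG/0: at [150] ⇒ [150]
  KluII CGGG/1: at [111] ⇒ [112]

All cut coordinates (distinct, sorted): [112, 150]

Fragment lengths:
  112→150: 38 bp
  150→112 (wrap): 158-150+112 = 120 bp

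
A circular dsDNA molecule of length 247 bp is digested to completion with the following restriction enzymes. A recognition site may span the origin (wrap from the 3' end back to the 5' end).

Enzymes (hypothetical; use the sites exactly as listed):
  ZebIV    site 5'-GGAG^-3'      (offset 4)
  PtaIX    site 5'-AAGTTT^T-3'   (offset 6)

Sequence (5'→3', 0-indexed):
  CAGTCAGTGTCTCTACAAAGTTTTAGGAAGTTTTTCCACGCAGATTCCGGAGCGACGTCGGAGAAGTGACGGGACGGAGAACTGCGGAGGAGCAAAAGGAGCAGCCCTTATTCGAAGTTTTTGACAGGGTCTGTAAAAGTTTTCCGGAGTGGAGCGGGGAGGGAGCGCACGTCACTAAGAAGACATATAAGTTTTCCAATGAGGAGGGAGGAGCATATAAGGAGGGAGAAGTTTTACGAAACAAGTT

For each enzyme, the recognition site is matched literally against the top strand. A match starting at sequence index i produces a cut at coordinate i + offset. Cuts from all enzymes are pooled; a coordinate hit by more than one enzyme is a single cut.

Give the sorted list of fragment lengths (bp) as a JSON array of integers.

Per-enzyme occurrences:
  ZebIV (GGAG, off=4): starts [48, 59, 75, 85, 88, 97, 145, 150, 157, 161, 202, 206, 209, 220, 224] → cuts [52, 63, 79, 89, 92, 101, 149, 154, 161, 165, 206, 210, 213, 224, 228]
  PtaIX (AAGTTTT, off=6): starts [17, 27, 114, 136, 188, 228] → cuts [23, 33, 120, 142, 194, 234]

Pooled cuts: [23, 33, 52, 63, 79, 89, 92, 101, 120, 142, 149, 154, 161, 165, 194, 206, 210, 213, 224, 228, 234]

Fragment lengths:
  23→33: 10 bp
  33→52: 19 bp
  52→63: 11 bp
  63→79: 16 bp
  79→89: 10 bp
  89→92: 3 bp
  92→101: 9 bp
  101→120: 19 bp
  120→142: 22 bp
  142→149: 7 bp
  149→154: 5 bp
  154→161: 7 bp
  161→165: 4 bp
  165→194: 29 bp
  194→206: 12 bp
  206→210: 4 bp
  210→213: 3 bp
  213→224: 11 bp
  224→228: 4 bp
  228→234: 6 bp
  234→23 (wrap): 247-234+23 = 36 bp

[3,3,4,4,4,5,6,7,7,9,10,10,11,11,12,16,19,19,22,29,36]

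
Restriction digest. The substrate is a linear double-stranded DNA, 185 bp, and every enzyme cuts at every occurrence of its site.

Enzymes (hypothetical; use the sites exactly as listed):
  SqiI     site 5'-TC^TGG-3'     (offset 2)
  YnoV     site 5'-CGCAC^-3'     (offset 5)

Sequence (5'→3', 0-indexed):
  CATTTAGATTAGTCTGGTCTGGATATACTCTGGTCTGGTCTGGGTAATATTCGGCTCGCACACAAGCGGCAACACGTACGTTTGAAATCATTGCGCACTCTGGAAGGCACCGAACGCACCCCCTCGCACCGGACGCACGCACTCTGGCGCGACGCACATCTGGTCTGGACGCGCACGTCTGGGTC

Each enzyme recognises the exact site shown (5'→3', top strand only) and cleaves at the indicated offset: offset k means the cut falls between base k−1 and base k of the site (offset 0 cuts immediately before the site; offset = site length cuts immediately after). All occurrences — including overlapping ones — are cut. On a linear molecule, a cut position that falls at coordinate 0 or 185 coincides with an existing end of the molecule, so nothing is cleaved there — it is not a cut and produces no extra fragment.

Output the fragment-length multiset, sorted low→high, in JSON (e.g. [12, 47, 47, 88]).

[2,2,3,3,4,5,5,5,5,6,9,10,11,11,13,14,19,21,37]

Scan for sites:
  SqiI (TCTGG, off=2): starts [12, 17, 28, 33, 38, 98, 142, 158, 163, 177] → cuts [14, 19, 30, 35, 40, 100, 144, 160, 165, 179]
  YnoV (CGCAC, off=5): starts [56, 93, 114, 124, 133, 137, 152, 171] → cuts [61, 98, 119, 129, 138, 142, 157, 176]

All cut coordinates (distinct, sorted): [14, 19, 30, 35, 40, 61, 98, 100, 119, 129, 138, 142, 144, 157, 160, 165, 176, 179]

Fragment lengths:
  [0,14): 14 bp
  [14,19): 5 bp
  [19,30): 11 bp
  [30,35): 5 bp
  [35,40): 5 bp
  [40,61): 21 bp
  [61,98): 37 bp
  [98,100): 2 bp
  [100,119): 19 bp
  [119,129): 10 bp
  [129,138): 9 bp
  [138,142): 4 bp
  [142,144): 2 bp
  [144,157): 13 bp
  [157,160): 3 bp
  [160,165): 5 bp
  [165,176): 11 bp
  [176,179): 3 bp
  [179,185): 6 bp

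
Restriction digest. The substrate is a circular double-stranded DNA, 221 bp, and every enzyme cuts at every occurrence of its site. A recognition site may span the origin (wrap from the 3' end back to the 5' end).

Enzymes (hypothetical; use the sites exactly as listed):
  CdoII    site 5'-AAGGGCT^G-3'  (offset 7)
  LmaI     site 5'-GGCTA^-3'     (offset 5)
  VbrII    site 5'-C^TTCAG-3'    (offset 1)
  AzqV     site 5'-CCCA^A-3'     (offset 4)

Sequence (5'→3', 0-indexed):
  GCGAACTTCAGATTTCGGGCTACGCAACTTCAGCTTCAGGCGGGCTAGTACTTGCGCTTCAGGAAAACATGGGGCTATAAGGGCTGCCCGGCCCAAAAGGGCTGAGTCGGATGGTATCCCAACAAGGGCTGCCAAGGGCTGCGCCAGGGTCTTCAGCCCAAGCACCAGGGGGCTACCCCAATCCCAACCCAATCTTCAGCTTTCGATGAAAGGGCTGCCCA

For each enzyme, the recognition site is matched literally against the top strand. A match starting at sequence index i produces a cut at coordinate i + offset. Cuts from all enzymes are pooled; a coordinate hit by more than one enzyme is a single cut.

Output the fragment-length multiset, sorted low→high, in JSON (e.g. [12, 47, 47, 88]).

Site scan:
  CdoII (AAGGGCTG, off=7): starts [78, 96, 123, 133, 209] → cuts [85, 103, 130, 140, 216]
  LmaI (GGCTA, off=5): starts [17, 42, 72, 170] → cuts [22, 47, 77, 175]
  VbrII (CTTCAG, off=1): starts [5, 27, 33, 56, 150, 193] → cuts [6, 28, 34, 57, 151, 194]
  AzqV (CCCAA, off=4): starts [91, 117, 156, 176, 182, 187] → cuts [95, 121, 160, 180, 186, 191]

All cut coordinates (distinct, sorted): [6, 22, 28, 34, 47, 57, 77, 85, 95, 103, 121, 130, 140, 151, 160, 175, 180, 186, 191, 194, 216]

Fragment lengths:
  6→22: 16 bp
  22→28: 6 bp
  28→34: 6 bp
  34→47: 13 bp
  47→57: 10 bp
  57→77: 20 bp
  77→85: 8 bp
  85→95: 10 bp
  95→103: 8 bp
  103→121: 18 bp
  121→130: 9 bp
  130→140: 10 bp
  140→151: 11 bp
  151→160: 9 bp
  160→175: 15 bp
  175→180: 5 bp
  180→186: 6 bp
  186→191: 5 bp
  191→194: 3 bp
  194→216: 22 bp
  216→6 (wrap): 221-216+6 = 11 bp

[3,5,5,6,6,6,8,8,9,9,10,10,10,11,11,13,15,16,18,20,22]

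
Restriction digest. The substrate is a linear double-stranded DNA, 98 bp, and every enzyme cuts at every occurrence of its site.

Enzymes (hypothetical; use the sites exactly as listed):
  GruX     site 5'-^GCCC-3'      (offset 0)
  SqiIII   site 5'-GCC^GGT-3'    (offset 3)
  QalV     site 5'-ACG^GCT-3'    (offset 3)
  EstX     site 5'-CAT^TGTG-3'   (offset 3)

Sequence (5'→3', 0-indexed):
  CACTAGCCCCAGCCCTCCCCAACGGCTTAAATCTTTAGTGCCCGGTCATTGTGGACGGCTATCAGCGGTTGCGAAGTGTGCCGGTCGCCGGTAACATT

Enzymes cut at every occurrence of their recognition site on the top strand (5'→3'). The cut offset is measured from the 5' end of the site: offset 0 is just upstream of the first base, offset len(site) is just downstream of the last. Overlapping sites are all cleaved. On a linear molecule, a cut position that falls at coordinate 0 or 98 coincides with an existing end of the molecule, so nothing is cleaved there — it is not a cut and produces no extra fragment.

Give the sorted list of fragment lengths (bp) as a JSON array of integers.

Scan for sites:
  GruX GCCC/0: at [5, 11, 39] ⇒ [5, 11, 39]
  SqiIII GCCGGT/3: at [79, 86] ⇒ [82, 89]
  QalV ACGGCT/3: at [21, 54] ⇒ [24, 57]
  EstX CATTGTG/3: at [46] ⇒ [49]

Pooled cuts: [5, 11, 24, 39, 49, 57, 82, 89]

Fragment lengths:
  [0,5): 5 bp
  [5,11): 6 bp
  [11,24): 13 bp
  [24,39): 15 bp
  [39,49): 10 bp
  [49,57): 8 bp
  [57,82): 25 bp
  [82,89): 7 bp
  [89,98): 9 bp

[5,6,7,8,9,10,13,15,25]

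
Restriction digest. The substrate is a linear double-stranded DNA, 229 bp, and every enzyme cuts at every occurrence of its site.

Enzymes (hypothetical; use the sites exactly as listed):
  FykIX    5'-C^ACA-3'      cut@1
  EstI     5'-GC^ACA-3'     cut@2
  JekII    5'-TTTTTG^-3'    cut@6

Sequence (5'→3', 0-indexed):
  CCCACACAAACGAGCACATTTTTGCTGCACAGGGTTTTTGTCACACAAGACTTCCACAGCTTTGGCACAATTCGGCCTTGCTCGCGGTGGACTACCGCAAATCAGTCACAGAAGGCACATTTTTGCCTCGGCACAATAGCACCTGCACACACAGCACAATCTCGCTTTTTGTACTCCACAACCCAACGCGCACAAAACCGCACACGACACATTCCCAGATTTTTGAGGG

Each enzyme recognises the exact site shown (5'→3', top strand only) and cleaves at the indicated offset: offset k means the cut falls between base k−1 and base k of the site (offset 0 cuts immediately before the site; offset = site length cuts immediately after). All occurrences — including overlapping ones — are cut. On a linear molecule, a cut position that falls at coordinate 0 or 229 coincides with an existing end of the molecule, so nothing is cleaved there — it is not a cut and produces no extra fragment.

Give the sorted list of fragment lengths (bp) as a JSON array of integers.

Per-enzyme occurrences:
  FykIX (CACA, off=1): starts [2, 4, 14, 27, 41, 43, 54, 65, 106, 115, 131, 145, 147, 149, 154, 176, 190, 200, 207] → cuts [3, 5, 15, 28, 42, 44, 55, 66, 107, 116, 132, 146, 148, 150, 155, 177, 191, 201, 208]
  EstI (GCACA, off=2): starts [13, 26, 64, 114, 130, 144, 153, 189, 199] → cuts [15, 28, 66, 116, 132, 146, 155, 191, 201]
  JekII (TTTTTG, off=6): starts [18, 34, 119, 165, 219] → cuts [24, 40, 125, 171, 225]

All cut coordinates (distinct, sorted): [3, 5, 15, 24, 28, 40, 42, 44, 55, 66, 107, 116, 125, 132, 146, 148, 150, 155, 171, 177, 191, 201, 208, 225]

Fragments:
  [0,3): 3 bp
  [3,5): 2 bp
  [5,15): 10 bp
  [15,24): 9 bp
  [24,28): 4 bp
  [28,40): 12 bp
  [40,42): 2 bp
  [42,44): 2 bp
  [44,55): 11 bp
  [55,66): 11 bp
  [66,107): 41 bp
  [107,116): 9 bp
  [116,125): 9 bp
  [125,132): 7 bp
  [132,146): 14 bp
  [146,148): 2 bp
  [148,150): 2 bp
  [150,155): 5 bp
  [155,171): 16 bp
  [171,177): 6 bp
  [177,191): 14 bp
  [191,201): 10 bp
  [201,208): 7 bp
  [208,225): 17 bp
  [225,229): 4 bp

[2,2,2,2,2,3,4,4,5,6,7,7,9,9,9,10,10,11,11,12,14,14,16,17,41]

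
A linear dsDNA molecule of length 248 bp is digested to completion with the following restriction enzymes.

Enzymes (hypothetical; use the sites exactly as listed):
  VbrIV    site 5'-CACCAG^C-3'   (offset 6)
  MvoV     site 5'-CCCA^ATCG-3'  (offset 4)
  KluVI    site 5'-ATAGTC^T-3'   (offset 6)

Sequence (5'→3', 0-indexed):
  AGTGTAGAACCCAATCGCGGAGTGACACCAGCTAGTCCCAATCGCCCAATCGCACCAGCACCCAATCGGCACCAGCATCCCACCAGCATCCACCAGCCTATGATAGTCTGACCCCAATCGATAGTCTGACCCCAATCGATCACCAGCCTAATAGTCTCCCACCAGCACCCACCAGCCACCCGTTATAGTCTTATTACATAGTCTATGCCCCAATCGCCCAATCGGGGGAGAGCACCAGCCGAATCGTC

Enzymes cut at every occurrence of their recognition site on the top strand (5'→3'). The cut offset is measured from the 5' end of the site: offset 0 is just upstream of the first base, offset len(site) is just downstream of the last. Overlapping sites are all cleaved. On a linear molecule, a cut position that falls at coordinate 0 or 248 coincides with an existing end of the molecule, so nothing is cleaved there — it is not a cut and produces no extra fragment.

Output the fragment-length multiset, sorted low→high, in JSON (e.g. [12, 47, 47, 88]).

[6,8,8,8,8,9,9,9,10,10,10,10,10,10,11,11,12,12,13,13,15,18,18]

Per-enzyme occurrences:
  VbrIV CACCAGC/6: at [25, 52, 69, 80, 90, 140, 159, 169, 232] ⇒ [31, 58, 75, 86, 96, 146, 165, 175, 238]
  MvoV CCCAATCG/4: at [9, 36, 44, 60, 112, 130, 208, 216] ⇒ [13, 40, 48, 64, 116, 134, 212, 220]
  KluVI ATAGTCT/6: at [102, 120, 150, 184, 197] ⇒ [108, 126, 156, 190, 203]

All cut coordinates (distinct, sorted): [13, 31, 40, 48, 58, 64, 75, 86, 96, 108, 116, 126, 134, 146, 156, 165, 175, 190, 203, 212, 220, 238]

Fragment lengths:
  [0,13): 13 bp
  [13,31): 18 bp
  [31,40): 9 bp
  [40,48): 8 bp
  [48,58): 10 bp
  [58,64): 6 bp
  [64,75): 11 bp
  [75,86): 11 bp
  [86,96): 10 bp
  [96,108): 12 bp
  [108,116): 8 bp
  [116,126): 10 bp
  [126,134): 8 bp
  [134,146): 12 bp
  [146,156): 10 bp
  [156,165): 9 bp
  [165,175): 10 bp
  [175,190): 15 bp
  [190,203): 13 bp
  [203,212): 9 bp
  [212,220): 8 bp
  [220,238): 18 bp
  [238,248): 10 bp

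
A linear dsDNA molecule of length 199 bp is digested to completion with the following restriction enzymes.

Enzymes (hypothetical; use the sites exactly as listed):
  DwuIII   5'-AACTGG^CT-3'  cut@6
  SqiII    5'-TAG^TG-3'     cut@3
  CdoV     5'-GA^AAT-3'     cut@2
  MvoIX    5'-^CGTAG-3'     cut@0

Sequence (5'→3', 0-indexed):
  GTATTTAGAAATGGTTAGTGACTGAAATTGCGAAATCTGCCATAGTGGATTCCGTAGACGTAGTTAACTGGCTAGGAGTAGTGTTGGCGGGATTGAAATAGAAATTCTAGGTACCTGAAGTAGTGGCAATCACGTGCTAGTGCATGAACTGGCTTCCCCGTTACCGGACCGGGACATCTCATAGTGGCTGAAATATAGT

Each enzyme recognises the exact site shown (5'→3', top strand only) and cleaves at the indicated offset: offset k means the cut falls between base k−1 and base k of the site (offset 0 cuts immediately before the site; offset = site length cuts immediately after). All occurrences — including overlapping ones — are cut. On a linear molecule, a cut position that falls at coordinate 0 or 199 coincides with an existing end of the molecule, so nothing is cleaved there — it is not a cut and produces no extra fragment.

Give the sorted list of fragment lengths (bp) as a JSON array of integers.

[6,6,7,7,7,8,8,9,9,10,12,12,13,15,17,21,32]

Scan for sites:
  DwuIII AACTGGCT/6: at [65, 146] ⇒ [71, 152]
  SqiII TAGTG/3: at [15, 42, 78, 120, 137, 181] ⇒ [18, 45, 81, 123, 140, 184]
  CdoV GAAAT/2: at [7, 23, 31, 94, 100, 189] ⇒ [9, 25, 33, 96, 102, 191]
  MvoIX CGTAG/0: at [52, 58] ⇒ [52, 58]

All cut coordinates (distinct, sorted): [9, 18, 25, 33, 45, 52, 58, 71, 81, 96, 102, 123, 140, 152, 184, 191]

Fragments:
  [0,9): 9 bp
  [9,18): 9 bp
  [18,25): 7 bp
  [25,33): 8 bp
  [33,45): 12 bp
  [45,52): 7 bp
  [52,58): 6 bp
  [58,71): 13 bp
  [71,81): 10 bp
  [81,96): 15 bp
  [96,102): 6 bp
  [102,123): 21 bp
  [123,140): 17 bp
  [140,152): 12 bp
  [152,184): 32 bp
  [184,191): 7 bp
  [191,199): 8 bp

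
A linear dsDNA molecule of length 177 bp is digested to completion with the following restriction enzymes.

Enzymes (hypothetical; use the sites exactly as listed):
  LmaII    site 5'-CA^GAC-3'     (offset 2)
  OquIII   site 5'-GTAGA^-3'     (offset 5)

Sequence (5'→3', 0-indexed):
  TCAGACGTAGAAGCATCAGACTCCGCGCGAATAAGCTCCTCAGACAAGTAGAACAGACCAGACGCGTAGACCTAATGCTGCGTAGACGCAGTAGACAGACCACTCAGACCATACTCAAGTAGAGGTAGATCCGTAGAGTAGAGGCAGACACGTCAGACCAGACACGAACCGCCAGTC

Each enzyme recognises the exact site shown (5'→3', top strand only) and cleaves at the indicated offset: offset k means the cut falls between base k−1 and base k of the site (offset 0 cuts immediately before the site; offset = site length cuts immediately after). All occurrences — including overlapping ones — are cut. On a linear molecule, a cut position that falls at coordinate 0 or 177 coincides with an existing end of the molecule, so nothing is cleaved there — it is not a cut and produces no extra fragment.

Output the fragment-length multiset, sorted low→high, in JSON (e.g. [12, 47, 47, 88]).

Site scan:
  LmaII (CAGAC, off=2): starts [1, 16, 40, 53, 58, 95, 104, 144, 153, 158] → cuts [3, 18, 42, 55, 60, 97, 106, 146, 155, 160]
  OquIII (GTAGA, off=5): starts [6, 47, 65, 81, 90, 118, 124, 132, 137] → cuts [11, 52, 70, 86, 95, 123, 129, 137, 142]

All cut coordinates (distinct, sorted): [3, 11, 18, 42, 52, 55, 60, 70, 86, 95, 97, 106, 123, 129, 137, 142, 146, 155, 160]

Fragment lengths:
  [0,3): 3 bp
  [3,11): 8 bp
  [11,18): 7 bp
  [18,42): 24 bp
  [42,52): 10 bp
  [52,55): 3 bp
  [55,60): 5 bp
  [60,70): 10 bp
  [70,86): 16 bp
  [86,95): 9 bp
  [95,97): 2 bp
  [97,106): 9 bp
  [106,123): 17 bp
  [123,129): 6 bp
  [129,137): 8 bp
  [137,142): 5 bp
  [142,146): 4 bp
  [146,155): 9 bp
  [155,160): 5 bp
  [160,177): 17 bp

[2,3,3,4,5,5,5,6,7,8,8,9,9,9,10,10,16,17,17,24]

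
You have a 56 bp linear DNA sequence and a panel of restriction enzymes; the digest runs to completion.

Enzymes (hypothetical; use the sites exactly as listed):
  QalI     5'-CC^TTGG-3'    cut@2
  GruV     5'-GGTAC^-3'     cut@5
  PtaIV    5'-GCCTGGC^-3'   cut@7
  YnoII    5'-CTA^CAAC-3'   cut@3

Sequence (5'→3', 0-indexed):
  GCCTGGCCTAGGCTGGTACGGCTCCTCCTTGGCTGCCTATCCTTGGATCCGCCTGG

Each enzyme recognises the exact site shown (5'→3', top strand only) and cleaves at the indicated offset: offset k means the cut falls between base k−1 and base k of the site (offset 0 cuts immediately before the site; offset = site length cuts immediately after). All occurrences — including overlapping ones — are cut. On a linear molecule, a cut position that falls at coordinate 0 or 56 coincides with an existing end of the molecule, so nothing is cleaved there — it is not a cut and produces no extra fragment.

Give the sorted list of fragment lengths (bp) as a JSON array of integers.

[7,9,12,14,14]

Site scan:
  QalI (CCTTGG, off=2): starts [26, 40] → cuts [28, 42]
  GruV (GGTAC, off=5): starts [14] → cuts [19]
  PtaIV (GCCTGGC, off=7): starts [0] → cuts [7]
  YnoII (CTACAAC, off=3): no sites

Pooled cuts: [7, 19, 28, 42]

Fragment lengths:
  [0,7): 7 bp
  [7,19): 12 bp
  [19,28): 9 bp
  [28,42): 14 bp
  [42,56): 14 bp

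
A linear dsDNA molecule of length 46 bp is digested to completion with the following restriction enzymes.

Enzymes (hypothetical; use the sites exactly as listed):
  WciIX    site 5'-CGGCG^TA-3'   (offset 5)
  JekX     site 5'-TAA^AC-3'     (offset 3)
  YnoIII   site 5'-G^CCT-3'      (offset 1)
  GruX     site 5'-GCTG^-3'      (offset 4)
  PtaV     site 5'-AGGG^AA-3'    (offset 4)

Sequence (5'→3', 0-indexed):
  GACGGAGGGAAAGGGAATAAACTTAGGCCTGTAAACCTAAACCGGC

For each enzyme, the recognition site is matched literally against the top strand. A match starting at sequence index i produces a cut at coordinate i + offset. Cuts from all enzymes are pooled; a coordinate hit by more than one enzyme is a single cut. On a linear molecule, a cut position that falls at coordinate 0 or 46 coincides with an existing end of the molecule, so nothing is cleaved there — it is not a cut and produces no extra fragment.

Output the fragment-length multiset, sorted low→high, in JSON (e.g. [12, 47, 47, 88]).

[5,6,6,6,7,7,9]

Per-enzyme occurrences:
  WciIX (CGGCGTA, off=5): no sites
  JekX (TAAAC, off=3): starts [17, 31, 37] → cuts [20, 34, 40]
  YnoIII (GCCT, off=1): starts [26] → cuts [27]
  GruX (GCTG, off=4): no sites
  PtaV (AGGGAA, off=4): starts [5, 11] → cuts [9, 15]

Pooled cuts: [9, 15, 20, 27, 34, 40]

Fragments:
  [0,9): 9 bp
  [9,15): 6 bp
  [15,20): 5 bp
  [20,27): 7 bp
  [27,34): 7 bp
  [34,40): 6 bp
  [40,46): 6 bp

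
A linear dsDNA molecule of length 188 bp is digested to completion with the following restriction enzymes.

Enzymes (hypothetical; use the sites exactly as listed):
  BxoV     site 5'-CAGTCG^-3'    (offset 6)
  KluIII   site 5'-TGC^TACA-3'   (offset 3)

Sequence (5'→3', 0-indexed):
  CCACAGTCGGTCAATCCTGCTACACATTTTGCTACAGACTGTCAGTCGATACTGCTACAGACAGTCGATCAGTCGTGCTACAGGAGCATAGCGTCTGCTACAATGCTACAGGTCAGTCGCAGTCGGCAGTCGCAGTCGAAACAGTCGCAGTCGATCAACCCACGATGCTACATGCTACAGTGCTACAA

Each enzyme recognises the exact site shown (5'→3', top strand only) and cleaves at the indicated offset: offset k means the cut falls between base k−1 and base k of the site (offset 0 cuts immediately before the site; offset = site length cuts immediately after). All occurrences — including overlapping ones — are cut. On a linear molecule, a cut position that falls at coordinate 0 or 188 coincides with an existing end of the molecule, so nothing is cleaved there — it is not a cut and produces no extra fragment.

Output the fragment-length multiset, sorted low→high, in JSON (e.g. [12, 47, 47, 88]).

[3,5,6,6,6,7,7,7,8,8,8,9,9,11,12,12,13,15,16,20]

Per-enzyme occurrences:
  BxoV (CAGTCG, off=6): starts [3, 42, 61, 69, 113, 119, 126, 132, 141, 147] → cuts [9, 48, 67, 75, 119, 125, 132, 138, 147, 153]
  KluIII (TGCTACA, off=3): starts [17, 29, 52, 75, 95, 103, 165, 172, 180] → cuts [20, 32, 55, 78, 98, 106, 168, 175, 183]

All cut coordinates (distinct, sorted): [9, 20, 32, 48, 55, 67, 75, 78, 98, 106, 119, 125, 132, 138, 147, 153, 168, 175, 183]

Fragments:
  [0,9): 9 bp
  [9,20): 11 bp
  [20,32): 12 bp
  [32,48): 16 bp
  [48,55): 7 bp
  [55,67): 12 bp
  [67,75): 8 bp
  [75,78): 3 bp
  [78,98): 20 bp
  [98,106): 8 bp
  [106,119): 13 bp
  [119,125): 6 bp
  [125,132): 7 bp
  [132,138): 6 bp
  [138,147): 9 bp
  [147,153): 6 bp
  [153,168): 15 bp
  [168,175): 7 bp
  [175,183): 8 bp
  [183,188): 5 bp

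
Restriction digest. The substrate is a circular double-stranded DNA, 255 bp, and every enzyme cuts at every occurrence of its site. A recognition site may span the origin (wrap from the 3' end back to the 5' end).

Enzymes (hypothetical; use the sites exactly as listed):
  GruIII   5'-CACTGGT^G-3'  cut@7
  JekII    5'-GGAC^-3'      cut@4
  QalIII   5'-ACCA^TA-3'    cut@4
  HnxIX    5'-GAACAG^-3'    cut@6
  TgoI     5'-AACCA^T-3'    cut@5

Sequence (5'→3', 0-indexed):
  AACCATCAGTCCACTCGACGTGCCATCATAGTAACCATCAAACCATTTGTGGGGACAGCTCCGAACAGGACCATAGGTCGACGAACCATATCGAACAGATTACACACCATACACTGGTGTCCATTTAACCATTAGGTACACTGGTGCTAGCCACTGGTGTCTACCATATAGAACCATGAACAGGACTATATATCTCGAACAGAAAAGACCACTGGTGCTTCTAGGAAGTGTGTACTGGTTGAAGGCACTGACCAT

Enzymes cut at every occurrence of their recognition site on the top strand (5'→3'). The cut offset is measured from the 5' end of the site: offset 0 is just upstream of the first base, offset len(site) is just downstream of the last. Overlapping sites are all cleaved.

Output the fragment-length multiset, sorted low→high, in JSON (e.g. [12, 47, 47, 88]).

[2,3,3,6,7,8,8,9,10,10,11,11,12,13,13,14,14,15,16,32,38]

Scan for sites:
  GruIII CACTGGTG/7: at [111, 138, 151, 209] ⇒ [118, 145, 158, 216]
  JekII GGAC/4: at [52, 67, 182] ⇒ [56, 71, 186]
  QalIII ACCATA/4: at [69, 84, 105, 162, 250] ⇒ [73, 88, 109, 166, 254]
  HnxIX GAACAG/6: at [62, 92, 177, 196] ⇒ [68, 98, 183, 202]
  TgoI AACCAT/5: at [0, 32, 40, 83, 126, 171] ⇒ [5, 37, 45, 88, 131, 176]

All cut coordinates (distinct, sorted): [5, 37, 45, 56, 68, 71, 73, 88, 98, 109, 118, 131, 145, 158, 166, 176, 183, 186, 202, 216, 254]

Fragments:
  5→37: 32 bp
  37→45: 8 bp
  45→56: 11 bp
  56→68: 12 bp
  68→71: 3 bp
  71→73: 2 bp
  73→88: 15 bp
  88→98: 10 bp
  98→109: 11 bp
  109→118: 9 bp
  118→131: 13 bp
  131→145: 14 bp
  145→158: 13 bp
  158→166: 8 bp
  166→176: 10 bp
  176→183: 7 bp
  183→186: 3 bp
  186→202: 16 bp
  202→216: 14 bp
  216→254: 38 bp
  254→5 (wrap): 255-254+5 = 6 bp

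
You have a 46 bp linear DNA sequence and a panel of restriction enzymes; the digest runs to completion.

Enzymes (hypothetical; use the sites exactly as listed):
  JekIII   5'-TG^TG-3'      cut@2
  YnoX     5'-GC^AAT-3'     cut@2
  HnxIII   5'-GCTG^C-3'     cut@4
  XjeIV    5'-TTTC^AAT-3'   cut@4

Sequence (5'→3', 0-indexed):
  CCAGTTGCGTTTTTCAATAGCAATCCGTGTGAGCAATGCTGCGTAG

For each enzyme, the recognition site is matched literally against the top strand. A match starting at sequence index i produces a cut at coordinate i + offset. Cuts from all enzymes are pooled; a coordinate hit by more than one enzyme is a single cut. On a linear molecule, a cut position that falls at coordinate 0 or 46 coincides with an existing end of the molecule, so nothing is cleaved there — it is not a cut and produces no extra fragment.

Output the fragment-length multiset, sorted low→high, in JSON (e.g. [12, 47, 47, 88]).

[5,5,6,7,8,15]

Site scan:
  JekIII TGTG/2: at [27] ⇒ [29]
  YnoX GCAAT/2: at [19, 32] ⇒ [21, 34]
  HnxIII GCTGC/4: at [37] ⇒ [41]
  XjeIV TTTCAAT/4: at [11] ⇒ [15]

All cut coordinates (distinct, sorted): [15, 21, 29, 34, 41]

Fragment lengths:
  [0,15): 15 bp
  [15,21): 6 bp
  [21,29): 8 bp
  [29,34): 5 bp
  [34,41): 7 bp
  [41,46): 5 bp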